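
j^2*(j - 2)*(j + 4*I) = j^4 - 2*j^3 + 4*I*j^3 - 8*I*j^2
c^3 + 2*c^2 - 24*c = c*(c - 4)*(c + 6)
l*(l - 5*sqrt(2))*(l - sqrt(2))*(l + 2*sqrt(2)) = l^4 - 4*sqrt(2)*l^3 - 14*l^2 + 20*sqrt(2)*l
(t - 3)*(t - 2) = t^2 - 5*t + 6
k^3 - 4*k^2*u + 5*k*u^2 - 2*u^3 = (k - 2*u)*(k - u)^2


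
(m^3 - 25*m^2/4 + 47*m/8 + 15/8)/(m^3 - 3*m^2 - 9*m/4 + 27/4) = (4*m^2 - 19*m - 5)/(2*(2*m^2 - 3*m - 9))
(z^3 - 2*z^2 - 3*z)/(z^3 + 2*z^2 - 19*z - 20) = z*(z - 3)/(z^2 + z - 20)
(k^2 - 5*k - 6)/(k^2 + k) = (k - 6)/k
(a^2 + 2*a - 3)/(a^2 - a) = (a + 3)/a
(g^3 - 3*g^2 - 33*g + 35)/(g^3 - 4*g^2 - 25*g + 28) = (g + 5)/(g + 4)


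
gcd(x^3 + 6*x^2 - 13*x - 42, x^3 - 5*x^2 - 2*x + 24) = x^2 - x - 6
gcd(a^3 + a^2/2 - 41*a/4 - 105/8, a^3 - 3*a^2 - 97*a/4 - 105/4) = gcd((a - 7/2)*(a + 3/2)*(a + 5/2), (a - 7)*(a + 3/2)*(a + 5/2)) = a^2 + 4*a + 15/4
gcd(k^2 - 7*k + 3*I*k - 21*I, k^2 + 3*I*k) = k + 3*I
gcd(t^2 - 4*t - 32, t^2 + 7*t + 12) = t + 4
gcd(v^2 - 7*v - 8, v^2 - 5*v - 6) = v + 1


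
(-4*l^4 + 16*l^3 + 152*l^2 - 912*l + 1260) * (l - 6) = -4*l^5 + 40*l^4 + 56*l^3 - 1824*l^2 + 6732*l - 7560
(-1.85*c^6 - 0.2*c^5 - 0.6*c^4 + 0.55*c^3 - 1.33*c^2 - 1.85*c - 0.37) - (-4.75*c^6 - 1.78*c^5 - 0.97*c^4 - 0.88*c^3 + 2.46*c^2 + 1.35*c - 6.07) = 2.9*c^6 + 1.58*c^5 + 0.37*c^4 + 1.43*c^3 - 3.79*c^2 - 3.2*c + 5.7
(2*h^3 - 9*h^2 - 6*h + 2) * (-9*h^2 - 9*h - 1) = -18*h^5 + 63*h^4 + 133*h^3 + 45*h^2 - 12*h - 2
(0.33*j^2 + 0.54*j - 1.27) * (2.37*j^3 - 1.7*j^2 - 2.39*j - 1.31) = 0.7821*j^5 + 0.7188*j^4 - 4.7166*j^3 + 0.4361*j^2 + 2.3279*j + 1.6637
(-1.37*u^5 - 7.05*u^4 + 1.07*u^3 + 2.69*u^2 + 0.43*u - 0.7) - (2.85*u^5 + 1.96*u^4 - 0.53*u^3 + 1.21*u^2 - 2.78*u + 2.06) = -4.22*u^5 - 9.01*u^4 + 1.6*u^3 + 1.48*u^2 + 3.21*u - 2.76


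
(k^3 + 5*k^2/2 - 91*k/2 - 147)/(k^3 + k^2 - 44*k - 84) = (k + 7/2)/(k + 2)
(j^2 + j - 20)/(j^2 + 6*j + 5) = (j - 4)/(j + 1)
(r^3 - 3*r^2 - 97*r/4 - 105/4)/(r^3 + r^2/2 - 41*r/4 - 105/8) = 2*(r - 7)/(2*r - 7)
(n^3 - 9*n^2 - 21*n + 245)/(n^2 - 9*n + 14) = (n^2 - 2*n - 35)/(n - 2)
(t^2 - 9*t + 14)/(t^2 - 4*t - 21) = (t - 2)/(t + 3)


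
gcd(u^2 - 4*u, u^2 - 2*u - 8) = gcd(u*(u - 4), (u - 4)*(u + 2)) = u - 4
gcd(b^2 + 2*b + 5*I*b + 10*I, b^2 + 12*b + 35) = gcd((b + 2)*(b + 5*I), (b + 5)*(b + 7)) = 1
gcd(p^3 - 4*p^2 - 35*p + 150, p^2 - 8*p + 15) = p - 5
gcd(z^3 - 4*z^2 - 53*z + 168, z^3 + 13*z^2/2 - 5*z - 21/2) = z + 7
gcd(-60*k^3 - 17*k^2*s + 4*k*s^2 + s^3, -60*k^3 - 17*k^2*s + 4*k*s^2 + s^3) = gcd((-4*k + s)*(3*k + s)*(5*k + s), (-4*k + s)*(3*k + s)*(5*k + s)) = -60*k^3 - 17*k^2*s + 4*k*s^2 + s^3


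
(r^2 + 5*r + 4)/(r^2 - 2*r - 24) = (r + 1)/(r - 6)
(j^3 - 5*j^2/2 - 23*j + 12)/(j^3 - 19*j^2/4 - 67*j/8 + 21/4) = 4*(j + 4)/(4*j + 7)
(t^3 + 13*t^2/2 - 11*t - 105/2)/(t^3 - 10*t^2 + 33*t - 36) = (2*t^2 + 19*t + 35)/(2*(t^2 - 7*t + 12))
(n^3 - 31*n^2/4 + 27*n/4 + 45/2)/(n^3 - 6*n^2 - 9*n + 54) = (n + 5/4)/(n + 3)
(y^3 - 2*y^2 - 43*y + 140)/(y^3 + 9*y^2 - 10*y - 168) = (y - 5)/(y + 6)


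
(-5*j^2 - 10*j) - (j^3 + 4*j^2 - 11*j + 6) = -j^3 - 9*j^2 + j - 6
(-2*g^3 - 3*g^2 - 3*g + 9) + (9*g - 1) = -2*g^3 - 3*g^2 + 6*g + 8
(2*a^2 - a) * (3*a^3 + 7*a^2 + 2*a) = 6*a^5 + 11*a^4 - 3*a^3 - 2*a^2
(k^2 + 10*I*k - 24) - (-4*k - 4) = k^2 + 4*k + 10*I*k - 20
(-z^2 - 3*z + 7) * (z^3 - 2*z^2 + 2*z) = -z^5 - z^4 + 11*z^3 - 20*z^2 + 14*z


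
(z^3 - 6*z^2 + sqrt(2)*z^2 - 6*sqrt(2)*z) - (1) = z^3 - 6*z^2 + sqrt(2)*z^2 - 6*sqrt(2)*z - 1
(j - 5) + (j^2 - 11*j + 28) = j^2 - 10*j + 23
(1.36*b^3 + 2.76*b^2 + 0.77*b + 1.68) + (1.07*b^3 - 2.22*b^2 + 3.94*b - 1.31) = 2.43*b^3 + 0.54*b^2 + 4.71*b + 0.37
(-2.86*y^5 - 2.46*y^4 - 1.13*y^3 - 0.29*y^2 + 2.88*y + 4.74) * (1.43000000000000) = -4.0898*y^5 - 3.5178*y^4 - 1.6159*y^3 - 0.4147*y^2 + 4.1184*y + 6.7782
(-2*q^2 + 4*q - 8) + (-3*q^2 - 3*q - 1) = -5*q^2 + q - 9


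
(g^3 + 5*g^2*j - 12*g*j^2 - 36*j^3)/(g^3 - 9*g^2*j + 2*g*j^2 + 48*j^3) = (g + 6*j)/(g - 8*j)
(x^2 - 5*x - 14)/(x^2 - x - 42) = (x + 2)/(x + 6)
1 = 1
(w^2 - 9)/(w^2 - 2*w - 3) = (w + 3)/(w + 1)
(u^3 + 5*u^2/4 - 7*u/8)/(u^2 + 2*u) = (8*u^2 + 10*u - 7)/(8*(u + 2))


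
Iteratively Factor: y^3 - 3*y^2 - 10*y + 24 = (y - 2)*(y^2 - y - 12) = (y - 2)*(y + 3)*(y - 4)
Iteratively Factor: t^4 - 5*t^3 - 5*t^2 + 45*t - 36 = (t - 3)*(t^3 - 2*t^2 - 11*t + 12) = (t - 4)*(t - 3)*(t^2 + 2*t - 3) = (t - 4)*(t - 3)*(t - 1)*(t + 3)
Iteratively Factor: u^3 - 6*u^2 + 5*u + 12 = (u - 3)*(u^2 - 3*u - 4) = (u - 4)*(u - 3)*(u + 1)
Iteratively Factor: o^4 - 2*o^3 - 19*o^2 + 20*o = (o - 1)*(o^3 - o^2 - 20*o) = (o - 5)*(o - 1)*(o^2 + 4*o) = o*(o - 5)*(o - 1)*(o + 4)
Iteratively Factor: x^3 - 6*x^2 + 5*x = (x - 5)*(x^2 - x) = (x - 5)*(x - 1)*(x)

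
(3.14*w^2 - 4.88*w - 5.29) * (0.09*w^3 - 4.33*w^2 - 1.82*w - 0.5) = 0.2826*w^5 - 14.0354*w^4 + 14.9395*w^3 + 30.2173*w^2 + 12.0678*w + 2.645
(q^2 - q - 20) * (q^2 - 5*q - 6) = q^4 - 6*q^3 - 21*q^2 + 106*q + 120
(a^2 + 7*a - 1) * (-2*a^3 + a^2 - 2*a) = -2*a^5 - 13*a^4 + 7*a^3 - 15*a^2 + 2*a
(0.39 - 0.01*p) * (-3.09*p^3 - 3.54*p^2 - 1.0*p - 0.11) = 0.0309*p^4 - 1.1697*p^3 - 1.3706*p^2 - 0.3889*p - 0.0429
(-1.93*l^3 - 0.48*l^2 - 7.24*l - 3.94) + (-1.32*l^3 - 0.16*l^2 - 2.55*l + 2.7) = -3.25*l^3 - 0.64*l^2 - 9.79*l - 1.24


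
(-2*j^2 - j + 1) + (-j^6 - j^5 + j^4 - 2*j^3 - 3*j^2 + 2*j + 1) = -j^6 - j^5 + j^4 - 2*j^3 - 5*j^2 + j + 2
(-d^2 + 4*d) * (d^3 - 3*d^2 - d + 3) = -d^5 + 7*d^4 - 11*d^3 - 7*d^2 + 12*d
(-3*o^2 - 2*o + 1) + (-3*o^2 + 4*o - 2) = -6*o^2 + 2*o - 1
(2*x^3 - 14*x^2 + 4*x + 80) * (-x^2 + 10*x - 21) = -2*x^5 + 34*x^4 - 186*x^3 + 254*x^2 + 716*x - 1680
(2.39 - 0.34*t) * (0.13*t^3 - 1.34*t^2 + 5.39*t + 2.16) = -0.0442*t^4 + 0.7663*t^3 - 5.0352*t^2 + 12.1477*t + 5.1624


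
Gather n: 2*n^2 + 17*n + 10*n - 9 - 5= 2*n^2 + 27*n - 14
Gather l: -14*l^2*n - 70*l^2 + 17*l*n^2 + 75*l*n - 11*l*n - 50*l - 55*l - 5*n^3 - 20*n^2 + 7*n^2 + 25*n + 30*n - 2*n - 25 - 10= l^2*(-14*n - 70) + l*(17*n^2 + 64*n - 105) - 5*n^3 - 13*n^2 + 53*n - 35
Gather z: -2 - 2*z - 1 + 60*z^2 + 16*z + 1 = 60*z^2 + 14*z - 2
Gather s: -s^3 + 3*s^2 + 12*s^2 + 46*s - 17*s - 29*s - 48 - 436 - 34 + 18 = -s^3 + 15*s^2 - 500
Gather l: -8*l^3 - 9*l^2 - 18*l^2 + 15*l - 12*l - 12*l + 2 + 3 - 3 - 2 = -8*l^3 - 27*l^2 - 9*l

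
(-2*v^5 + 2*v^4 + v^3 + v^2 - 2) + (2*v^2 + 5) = -2*v^5 + 2*v^4 + v^3 + 3*v^2 + 3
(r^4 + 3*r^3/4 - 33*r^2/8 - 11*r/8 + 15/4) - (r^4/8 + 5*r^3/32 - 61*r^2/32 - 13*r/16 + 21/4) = 7*r^4/8 + 19*r^3/32 - 71*r^2/32 - 9*r/16 - 3/2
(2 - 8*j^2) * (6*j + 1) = -48*j^3 - 8*j^2 + 12*j + 2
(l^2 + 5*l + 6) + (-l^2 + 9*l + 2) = 14*l + 8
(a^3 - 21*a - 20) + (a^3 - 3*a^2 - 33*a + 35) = 2*a^3 - 3*a^2 - 54*a + 15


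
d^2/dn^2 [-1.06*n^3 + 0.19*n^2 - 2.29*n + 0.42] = 0.38 - 6.36*n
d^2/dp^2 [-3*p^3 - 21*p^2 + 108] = -18*p - 42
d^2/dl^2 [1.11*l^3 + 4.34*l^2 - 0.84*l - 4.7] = 6.66*l + 8.68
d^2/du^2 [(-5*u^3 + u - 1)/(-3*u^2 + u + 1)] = 2*(11*u^3 + 42*u^2 - 3*u + 5)/(27*u^6 - 27*u^5 - 18*u^4 + 17*u^3 + 6*u^2 - 3*u - 1)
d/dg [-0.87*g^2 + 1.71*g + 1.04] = 1.71 - 1.74*g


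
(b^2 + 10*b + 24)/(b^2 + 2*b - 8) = (b + 6)/(b - 2)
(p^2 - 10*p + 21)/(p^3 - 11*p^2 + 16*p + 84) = (p - 3)/(p^2 - 4*p - 12)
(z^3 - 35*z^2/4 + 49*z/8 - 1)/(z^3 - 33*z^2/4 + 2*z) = (z - 1/2)/z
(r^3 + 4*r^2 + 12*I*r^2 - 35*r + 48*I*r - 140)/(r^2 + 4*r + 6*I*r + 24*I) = (r^2 + 12*I*r - 35)/(r + 6*I)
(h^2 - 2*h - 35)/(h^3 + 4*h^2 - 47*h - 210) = 1/(h + 6)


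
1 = 1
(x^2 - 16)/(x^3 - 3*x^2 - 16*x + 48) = 1/(x - 3)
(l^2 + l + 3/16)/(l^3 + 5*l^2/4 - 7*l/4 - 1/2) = (l + 3/4)/(l^2 + l - 2)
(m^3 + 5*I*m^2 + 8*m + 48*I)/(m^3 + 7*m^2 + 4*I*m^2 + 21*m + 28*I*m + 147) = (m^2 + 8*I*m - 16)/(m^2 + 7*m*(1 + I) + 49*I)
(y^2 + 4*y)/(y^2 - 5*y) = (y + 4)/(y - 5)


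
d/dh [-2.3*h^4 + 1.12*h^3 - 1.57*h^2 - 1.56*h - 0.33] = -9.2*h^3 + 3.36*h^2 - 3.14*h - 1.56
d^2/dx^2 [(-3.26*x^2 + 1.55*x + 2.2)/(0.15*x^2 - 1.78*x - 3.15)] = (1.11022302462516e-16*x^4 - 1.67109*x^3 - 8.9451*x^2 + 0.869849999999989*x - 66.05644)/(0.003375*x^6 - 0.12015*x^5 + 1.213155*x^4 - 0.593452000000001*x^3 - 25.476255*x^2 - 52.98615*x - 31.255875)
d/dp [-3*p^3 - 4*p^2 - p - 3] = -9*p^2 - 8*p - 1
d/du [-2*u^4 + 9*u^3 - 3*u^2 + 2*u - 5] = -8*u^3 + 27*u^2 - 6*u + 2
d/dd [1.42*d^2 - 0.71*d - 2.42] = 2.84*d - 0.71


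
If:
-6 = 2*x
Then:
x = -3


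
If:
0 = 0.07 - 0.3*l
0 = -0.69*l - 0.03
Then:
No Solution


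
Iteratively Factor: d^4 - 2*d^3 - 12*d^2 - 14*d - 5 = (d + 1)*(d^3 - 3*d^2 - 9*d - 5) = (d + 1)^2*(d^2 - 4*d - 5) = (d - 5)*(d + 1)^2*(d + 1)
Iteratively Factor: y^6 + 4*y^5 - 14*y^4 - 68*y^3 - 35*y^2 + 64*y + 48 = (y + 1)*(y^5 + 3*y^4 - 17*y^3 - 51*y^2 + 16*y + 48) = (y - 4)*(y + 1)*(y^4 + 7*y^3 + 11*y^2 - 7*y - 12) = (y - 4)*(y + 1)^2*(y^3 + 6*y^2 + 5*y - 12) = (y - 4)*(y - 1)*(y + 1)^2*(y^2 + 7*y + 12) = (y - 4)*(y - 1)*(y + 1)^2*(y + 4)*(y + 3)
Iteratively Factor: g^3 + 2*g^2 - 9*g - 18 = (g + 2)*(g^2 - 9) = (g - 3)*(g + 2)*(g + 3)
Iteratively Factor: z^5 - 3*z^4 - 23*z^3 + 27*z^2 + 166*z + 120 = (z - 5)*(z^4 + 2*z^3 - 13*z^2 - 38*z - 24) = (z - 5)*(z - 4)*(z^3 + 6*z^2 + 11*z + 6) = (z - 5)*(z - 4)*(z + 2)*(z^2 + 4*z + 3) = (z - 5)*(z - 4)*(z + 1)*(z + 2)*(z + 3)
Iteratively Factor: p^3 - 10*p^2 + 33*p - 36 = (p - 3)*(p^2 - 7*p + 12) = (p - 4)*(p - 3)*(p - 3)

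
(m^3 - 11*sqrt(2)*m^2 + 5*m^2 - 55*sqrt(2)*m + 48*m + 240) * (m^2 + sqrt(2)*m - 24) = m^5 - 10*sqrt(2)*m^4 + 5*m^4 - 50*sqrt(2)*m^3 + 2*m^3 + 10*m^2 + 312*sqrt(2)*m^2 - 1152*m + 1560*sqrt(2)*m - 5760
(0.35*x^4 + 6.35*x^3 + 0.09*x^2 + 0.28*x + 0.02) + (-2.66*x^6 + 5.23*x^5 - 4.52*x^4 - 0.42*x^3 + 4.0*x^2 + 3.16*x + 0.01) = -2.66*x^6 + 5.23*x^5 - 4.17*x^4 + 5.93*x^3 + 4.09*x^2 + 3.44*x + 0.03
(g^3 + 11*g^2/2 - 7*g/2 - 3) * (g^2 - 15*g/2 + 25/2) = g^5 - 2*g^4 - 129*g^3/4 + 92*g^2 - 85*g/4 - 75/2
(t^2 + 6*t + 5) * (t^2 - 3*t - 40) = t^4 + 3*t^3 - 53*t^2 - 255*t - 200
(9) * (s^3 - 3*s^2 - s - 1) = 9*s^3 - 27*s^2 - 9*s - 9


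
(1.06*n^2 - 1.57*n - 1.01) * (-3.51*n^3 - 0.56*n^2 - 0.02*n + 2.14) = -3.7206*n^5 + 4.9171*n^4 + 4.4031*n^3 + 2.8654*n^2 - 3.3396*n - 2.1614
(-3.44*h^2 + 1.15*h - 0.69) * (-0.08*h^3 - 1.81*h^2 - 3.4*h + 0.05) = 0.2752*h^5 + 6.1344*h^4 + 9.6697*h^3 - 2.8331*h^2 + 2.4035*h - 0.0345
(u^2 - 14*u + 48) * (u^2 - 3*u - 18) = u^4 - 17*u^3 + 72*u^2 + 108*u - 864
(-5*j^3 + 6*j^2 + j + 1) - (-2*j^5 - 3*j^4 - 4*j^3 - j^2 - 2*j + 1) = 2*j^5 + 3*j^4 - j^3 + 7*j^2 + 3*j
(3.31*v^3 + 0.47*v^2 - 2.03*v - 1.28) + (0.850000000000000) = 3.31*v^3 + 0.47*v^2 - 2.03*v - 0.43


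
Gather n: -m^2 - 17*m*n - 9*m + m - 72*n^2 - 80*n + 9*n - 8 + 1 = -m^2 - 8*m - 72*n^2 + n*(-17*m - 71) - 7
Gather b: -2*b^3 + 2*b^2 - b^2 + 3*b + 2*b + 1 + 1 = -2*b^3 + b^2 + 5*b + 2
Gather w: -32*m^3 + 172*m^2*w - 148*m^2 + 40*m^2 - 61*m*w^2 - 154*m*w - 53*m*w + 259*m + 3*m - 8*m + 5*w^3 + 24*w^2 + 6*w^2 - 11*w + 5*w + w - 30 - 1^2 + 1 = -32*m^3 - 108*m^2 + 254*m + 5*w^3 + w^2*(30 - 61*m) + w*(172*m^2 - 207*m - 5) - 30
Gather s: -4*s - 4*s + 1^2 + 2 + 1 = 4 - 8*s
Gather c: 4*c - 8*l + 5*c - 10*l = 9*c - 18*l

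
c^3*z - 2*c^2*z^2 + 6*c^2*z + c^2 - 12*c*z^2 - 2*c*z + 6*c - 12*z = (c + 6)*(c - 2*z)*(c*z + 1)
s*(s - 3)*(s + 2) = s^3 - s^2 - 6*s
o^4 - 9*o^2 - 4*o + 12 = (o - 3)*(o - 1)*(o + 2)^2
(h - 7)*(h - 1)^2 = h^3 - 9*h^2 + 15*h - 7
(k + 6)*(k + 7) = k^2 + 13*k + 42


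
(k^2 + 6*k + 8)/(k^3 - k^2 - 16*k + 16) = (k + 2)/(k^2 - 5*k + 4)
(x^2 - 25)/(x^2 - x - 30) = (x - 5)/(x - 6)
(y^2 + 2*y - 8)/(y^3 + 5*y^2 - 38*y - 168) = (y - 2)/(y^2 + y - 42)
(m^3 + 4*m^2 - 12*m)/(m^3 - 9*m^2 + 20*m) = (m^2 + 4*m - 12)/(m^2 - 9*m + 20)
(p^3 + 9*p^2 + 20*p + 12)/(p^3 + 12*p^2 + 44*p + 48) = (p + 1)/(p + 4)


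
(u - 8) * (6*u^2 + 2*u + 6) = 6*u^3 - 46*u^2 - 10*u - 48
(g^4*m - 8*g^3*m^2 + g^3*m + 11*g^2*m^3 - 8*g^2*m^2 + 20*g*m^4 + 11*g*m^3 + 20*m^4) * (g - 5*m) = g^5*m - 13*g^4*m^2 + g^4*m + 51*g^3*m^3 - 13*g^3*m^2 - 35*g^2*m^4 + 51*g^2*m^3 - 100*g*m^5 - 35*g*m^4 - 100*m^5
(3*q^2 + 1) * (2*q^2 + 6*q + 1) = 6*q^4 + 18*q^3 + 5*q^2 + 6*q + 1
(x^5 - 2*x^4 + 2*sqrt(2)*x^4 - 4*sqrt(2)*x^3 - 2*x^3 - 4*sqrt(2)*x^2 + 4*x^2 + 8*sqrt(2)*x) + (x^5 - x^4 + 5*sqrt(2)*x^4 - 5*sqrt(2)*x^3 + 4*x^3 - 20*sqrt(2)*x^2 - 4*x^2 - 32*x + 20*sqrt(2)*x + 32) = 2*x^5 - 3*x^4 + 7*sqrt(2)*x^4 - 9*sqrt(2)*x^3 + 2*x^3 - 24*sqrt(2)*x^2 - 32*x + 28*sqrt(2)*x + 32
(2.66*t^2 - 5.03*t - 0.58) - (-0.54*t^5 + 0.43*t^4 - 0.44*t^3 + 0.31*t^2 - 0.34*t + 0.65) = 0.54*t^5 - 0.43*t^4 + 0.44*t^3 + 2.35*t^2 - 4.69*t - 1.23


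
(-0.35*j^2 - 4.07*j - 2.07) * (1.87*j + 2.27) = -0.6545*j^3 - 8.4054*j^2 - 13.1098*j - 4.6989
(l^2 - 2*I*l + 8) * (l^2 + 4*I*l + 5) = l^4 + 2*I*l^3 + 21*l^2 + 22*I*l + 40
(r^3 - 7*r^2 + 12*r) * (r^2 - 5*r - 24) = r^5 - 12*r^4 + 23*r^3 + 108*r^2 - 288*r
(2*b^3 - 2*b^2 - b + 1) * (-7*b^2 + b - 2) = -14*b^5 + 16*b^4 + b^3 - 4*b^2 + 3*b - 2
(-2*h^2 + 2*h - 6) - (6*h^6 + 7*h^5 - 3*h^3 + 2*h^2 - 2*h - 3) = -6*h^6 - 7*h^5 + 3*h^3 - 4*h^2 + 4*h - 3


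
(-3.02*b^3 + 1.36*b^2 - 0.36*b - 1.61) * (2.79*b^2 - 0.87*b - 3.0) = -8.4258*b^5 + 6.4218*b^4 + 6.8724*b^3 - 8.2587*b^2 + 2.4807*b + 4.83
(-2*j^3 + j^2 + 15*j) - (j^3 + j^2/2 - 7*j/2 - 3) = -3*j^3 + j^2/2 + 37*j/2 + 3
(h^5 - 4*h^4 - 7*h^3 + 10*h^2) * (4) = 4*h^5 - 16*h^4 - 28*h^3 + 40*h^2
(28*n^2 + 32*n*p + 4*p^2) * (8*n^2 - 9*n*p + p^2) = 224*n^4 + 4*n^3*p - 228*n^2*p^2 - 4*n*p^3 + 4*p^4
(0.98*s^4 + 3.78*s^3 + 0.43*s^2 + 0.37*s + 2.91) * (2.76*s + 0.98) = 2.7048*s^5 + 11.3932*s^4 + 4.8912*s^3 + 1.4426*s^2 + 8.3942*s + 2.8518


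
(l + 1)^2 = l^2 + 2*l + 1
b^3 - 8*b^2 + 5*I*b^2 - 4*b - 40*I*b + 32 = (b - 8)*(b + I)*(b + 4*I)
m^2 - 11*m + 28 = (m - 7)*(m - 4)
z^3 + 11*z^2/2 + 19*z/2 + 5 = (z + 1)*(z + 2)*(z + 5/2)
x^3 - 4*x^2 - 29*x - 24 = (x - 8)*(x + 1)*(x + 3)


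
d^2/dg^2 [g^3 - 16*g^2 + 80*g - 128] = 6*g - 32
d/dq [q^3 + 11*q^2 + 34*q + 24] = 3*q^2 + 22*q + 34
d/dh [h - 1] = 1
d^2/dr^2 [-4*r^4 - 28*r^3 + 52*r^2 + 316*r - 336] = -48*r^2 - 168*r + 104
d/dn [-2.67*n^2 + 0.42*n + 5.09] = 0.42 - 5.34*n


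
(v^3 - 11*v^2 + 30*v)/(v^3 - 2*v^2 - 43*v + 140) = v*(v - 6)/(v^2 + 3*v - 28)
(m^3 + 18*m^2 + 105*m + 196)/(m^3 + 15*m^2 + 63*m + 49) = (m + 4)/(m + 1)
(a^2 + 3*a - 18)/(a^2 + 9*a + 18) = (a - 3)/(a + 3)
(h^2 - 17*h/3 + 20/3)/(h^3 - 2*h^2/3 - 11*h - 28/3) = (3*h - 5)/(3*h^2 + 10*h + 7)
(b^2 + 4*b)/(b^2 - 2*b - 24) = b/(b - 6)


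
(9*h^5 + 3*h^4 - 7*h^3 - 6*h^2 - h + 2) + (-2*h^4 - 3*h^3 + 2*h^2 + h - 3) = 9*h^5 + h^4 - 10*h^3 - 4*h^2 - 1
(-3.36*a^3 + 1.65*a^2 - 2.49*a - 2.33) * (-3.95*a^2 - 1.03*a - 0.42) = 13.272*a^5 - 3.0567*a^4 + 9.5472*a^3 + 11.0752*a^2 + 3.4457*a + 0.9786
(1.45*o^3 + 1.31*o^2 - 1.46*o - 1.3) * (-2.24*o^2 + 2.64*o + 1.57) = -3.248*o^5 + 0.893599999999999*o^4 + 9.0053*o^3 + 1.1143*o^2 - 5.7242*o - 2.041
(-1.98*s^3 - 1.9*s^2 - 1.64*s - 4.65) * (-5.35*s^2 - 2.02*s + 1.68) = 10.593*s^5 + 14.1646*s^4 + 9.2856*s^3 + 24.9983*s^2 + 6.6378*s - 7.812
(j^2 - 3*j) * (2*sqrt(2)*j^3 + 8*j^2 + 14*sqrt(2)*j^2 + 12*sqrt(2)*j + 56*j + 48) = 2*sqrt(2)*j^5 + 8*j^4 + 8*sqrt(2)*j^4 - 30*sqrt(2)*j^3 + 32*j^3 - 120*j^2 - 36*sqrt(2)*j^2 - 144*j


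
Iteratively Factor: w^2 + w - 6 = (w + 3)*(w - 2)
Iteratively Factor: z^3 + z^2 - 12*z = (z - 3)*(z^2 + 4*z) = z*(z - 3)*(z + 4)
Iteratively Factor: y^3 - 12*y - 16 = (y - 4)*(y^2 + 4*y + 4) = (y - 4)*(y + 2)*(y + 2)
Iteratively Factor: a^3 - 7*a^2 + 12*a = (a - 3)*(a^2 - 4*a) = a*(a - 3)*(a - 4)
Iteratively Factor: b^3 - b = (b + 1)*(b^2 - b) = (b - 1)*(b + 1)*(b)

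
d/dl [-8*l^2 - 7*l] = -16*l - 7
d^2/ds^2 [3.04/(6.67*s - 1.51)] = 270.492512/(6.67*s - 1.51)^3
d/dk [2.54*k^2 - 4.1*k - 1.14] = 5.08*k - 4.1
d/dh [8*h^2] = 16*h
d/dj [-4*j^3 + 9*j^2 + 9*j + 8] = -12*j^2 + 18*j + 9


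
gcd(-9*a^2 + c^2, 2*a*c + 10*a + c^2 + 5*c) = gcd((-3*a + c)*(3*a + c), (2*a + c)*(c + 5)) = 1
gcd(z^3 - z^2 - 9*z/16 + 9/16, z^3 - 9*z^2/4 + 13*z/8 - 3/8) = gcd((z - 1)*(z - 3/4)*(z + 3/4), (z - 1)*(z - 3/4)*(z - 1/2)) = z^2 - 7*z/4 + 3/4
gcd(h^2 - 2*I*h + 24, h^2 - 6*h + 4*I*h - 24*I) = h + 4*I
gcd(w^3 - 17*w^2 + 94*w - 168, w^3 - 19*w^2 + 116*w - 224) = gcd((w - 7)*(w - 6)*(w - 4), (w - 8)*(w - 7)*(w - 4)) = w^2 - 11*w + 28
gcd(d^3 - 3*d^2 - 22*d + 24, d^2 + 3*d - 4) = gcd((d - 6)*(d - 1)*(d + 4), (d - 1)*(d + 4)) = d^2 + 3*d - 4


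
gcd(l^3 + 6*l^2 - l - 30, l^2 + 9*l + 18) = l + 3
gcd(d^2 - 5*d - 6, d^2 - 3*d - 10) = 1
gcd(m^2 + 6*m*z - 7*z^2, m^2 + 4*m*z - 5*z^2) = -m + z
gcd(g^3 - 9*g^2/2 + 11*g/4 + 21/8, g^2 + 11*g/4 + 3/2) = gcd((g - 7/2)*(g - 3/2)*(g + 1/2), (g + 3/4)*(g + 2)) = 1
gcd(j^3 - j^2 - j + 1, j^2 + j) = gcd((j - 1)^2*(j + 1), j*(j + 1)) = j + 1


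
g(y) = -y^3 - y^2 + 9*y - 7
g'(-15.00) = -636.00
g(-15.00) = 3008.00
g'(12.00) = -447.00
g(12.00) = -1771.00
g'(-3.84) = -27.56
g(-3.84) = 0.32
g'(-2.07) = 0.29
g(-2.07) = -21.05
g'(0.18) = 8.54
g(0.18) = -5.42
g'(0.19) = 8.51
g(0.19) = -5.33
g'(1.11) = 3.08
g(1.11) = 0.39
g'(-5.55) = -72.31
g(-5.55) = 83.20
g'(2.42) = -13.41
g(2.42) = -5.25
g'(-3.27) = -16.54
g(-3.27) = -12.16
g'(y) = -3*y^2 - 2*y + 9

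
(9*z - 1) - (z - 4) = 8*z + 3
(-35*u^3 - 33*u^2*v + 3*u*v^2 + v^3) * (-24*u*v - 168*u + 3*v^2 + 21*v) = 840*u^4*v + 5880*u^4 + 687*u^3*v^2 + 4809*u^3*v - 171*u^2*v^3 - 1197*u^2*v^2 - 15*u*v^4 - 105*u*v^3 + 3*v^5 + 21*v^4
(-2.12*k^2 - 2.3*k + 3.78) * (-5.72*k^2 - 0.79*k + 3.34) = 12.1264*k^4 + 14.8308*k^3 - 26.8854*k^2 - 10.6682*k + 12.6252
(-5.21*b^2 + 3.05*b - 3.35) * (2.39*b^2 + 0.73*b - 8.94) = -12.4519*b^4 + 3.4862*b^3 + 40.7974*b^2 - 29.7125*b + 29.949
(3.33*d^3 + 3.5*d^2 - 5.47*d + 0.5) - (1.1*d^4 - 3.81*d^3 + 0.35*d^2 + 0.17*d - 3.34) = -1.1*d^4 + 7.14*d^3 + 3.15*d^2 - 5.64*d + 3.84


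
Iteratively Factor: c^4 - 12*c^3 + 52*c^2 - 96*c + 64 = (c - 2)*(c^3 - 10*c^2 + 32*c - 32) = (c - 2)^2*(c^2 - 8*c + 16) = (c - 4)*(c - 2)^2*(c - 4)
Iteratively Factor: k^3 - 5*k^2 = (k - 5)*(k^2) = k*(k - 5)*(k)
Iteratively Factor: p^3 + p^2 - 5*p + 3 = (p - 1)*(p^2 + 2*p - 3) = (p - 1)*(p + 3)*(p - 1)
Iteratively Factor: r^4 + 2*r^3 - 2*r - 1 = (r + 1)*(r^3 + r^2 - r - 1) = (r + 1)^2*(r^2 - 1) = (r + 1)^3*(r - 1)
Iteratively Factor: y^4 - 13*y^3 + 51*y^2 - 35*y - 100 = (y - 4)*(y^3 - 9*y^2 + 15*y + 25) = (y - 5)*(y - 4)*(y^2 - 4*y - 5) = (y - 5)*(y - 4)*(y + 1)*(y - 5)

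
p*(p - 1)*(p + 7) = p^3 + 6*p^2 - 7*p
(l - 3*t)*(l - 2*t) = l^2 - 5*l*t + 6*t^2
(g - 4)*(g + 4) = g^2 - 16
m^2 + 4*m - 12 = (m - 2)*(m + 6)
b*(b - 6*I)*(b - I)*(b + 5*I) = b^4 - 2*I*b^3 + 29*b^2 - 30*I*b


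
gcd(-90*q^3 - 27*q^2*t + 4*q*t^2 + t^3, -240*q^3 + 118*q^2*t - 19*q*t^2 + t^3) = 5*q - t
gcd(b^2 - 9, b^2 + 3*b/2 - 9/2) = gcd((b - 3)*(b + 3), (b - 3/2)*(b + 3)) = b + 3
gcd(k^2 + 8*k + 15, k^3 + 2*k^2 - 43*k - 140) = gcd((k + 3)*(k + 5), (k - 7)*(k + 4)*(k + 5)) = k + 5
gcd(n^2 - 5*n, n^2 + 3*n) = n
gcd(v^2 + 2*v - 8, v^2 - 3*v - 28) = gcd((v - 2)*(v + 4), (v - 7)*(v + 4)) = v + 4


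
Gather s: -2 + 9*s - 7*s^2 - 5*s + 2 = -7*s^2 + 4*s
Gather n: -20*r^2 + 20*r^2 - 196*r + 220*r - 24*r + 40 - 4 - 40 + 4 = 0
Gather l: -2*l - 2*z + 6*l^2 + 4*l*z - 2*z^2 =6*l^2 + l*(4*z - 2) - 2*z^2 - 2*z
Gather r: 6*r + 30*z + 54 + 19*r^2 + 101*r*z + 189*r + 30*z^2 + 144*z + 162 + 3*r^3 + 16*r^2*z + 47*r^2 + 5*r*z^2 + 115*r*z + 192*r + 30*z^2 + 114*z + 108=3*r^3 + r^2*(16*z + 66) + r*(5*z^2 + 216*z + 387) + 60*z^2 + 288*z + 324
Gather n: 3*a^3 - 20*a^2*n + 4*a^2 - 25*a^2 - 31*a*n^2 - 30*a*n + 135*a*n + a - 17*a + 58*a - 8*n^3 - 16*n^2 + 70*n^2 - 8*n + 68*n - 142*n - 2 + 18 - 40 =3*a^3 - 21*a^2 + 42*a - 8*n^3 + n^2*(54 - 31*a) + n*(-20*a^2 + 105*a - 82) - 24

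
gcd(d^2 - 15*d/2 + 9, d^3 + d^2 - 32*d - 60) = d - 6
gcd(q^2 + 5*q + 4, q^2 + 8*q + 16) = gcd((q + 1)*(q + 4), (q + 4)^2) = q + 4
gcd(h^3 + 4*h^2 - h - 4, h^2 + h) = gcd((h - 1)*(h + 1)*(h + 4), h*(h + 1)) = h + 1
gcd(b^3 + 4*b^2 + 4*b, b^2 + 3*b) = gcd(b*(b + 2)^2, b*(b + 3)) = b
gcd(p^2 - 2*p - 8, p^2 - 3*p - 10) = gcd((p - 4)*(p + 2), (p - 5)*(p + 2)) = p + 2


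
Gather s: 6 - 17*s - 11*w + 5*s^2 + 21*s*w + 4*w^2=5*s^2 + s*(21*w - 17) + 4*w^2 - 11*w + 6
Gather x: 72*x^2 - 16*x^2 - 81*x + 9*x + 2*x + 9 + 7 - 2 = 56*x^2 - 70*x + 14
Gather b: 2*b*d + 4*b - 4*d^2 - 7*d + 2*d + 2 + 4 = b*(2*d + 4) - 4*d^2 - 5*d + 6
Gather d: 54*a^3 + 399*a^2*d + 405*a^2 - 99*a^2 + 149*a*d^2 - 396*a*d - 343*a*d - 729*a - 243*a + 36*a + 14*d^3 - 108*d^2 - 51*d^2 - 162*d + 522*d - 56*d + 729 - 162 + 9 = 54*a^3 + 306*a^2 - 936*a + 14*d^3 + d^2*(149*a - 159) + d*(399*a^2 - 739*a + 304) + 576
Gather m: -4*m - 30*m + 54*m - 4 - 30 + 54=20*m + 20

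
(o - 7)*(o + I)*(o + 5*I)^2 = o^4 - 7*o^3 + 11*I*o^3 - 35*o^2 - 77*I*o^2 + 245*o - 25*I*o + 175*I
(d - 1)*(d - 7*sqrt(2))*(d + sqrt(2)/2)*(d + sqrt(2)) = d^4 - 11*sqrt(2)*d^3/2 - d^3 - 20*d^2 + 11*sqrt(2)*d^2/2 - 7*sqrt(2)*d + 20*d + 7*sqrt(2)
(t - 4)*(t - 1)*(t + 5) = t^3 - 21*t + 20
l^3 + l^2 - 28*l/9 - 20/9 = (l - 5/3)*(l + 2/3)*(l + 2)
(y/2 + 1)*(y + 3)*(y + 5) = y^3/2 + 5*y^2 + 31*y/2 + 15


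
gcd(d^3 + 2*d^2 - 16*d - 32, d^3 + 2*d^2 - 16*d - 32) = d^3 + 2*d^2 - 16*d - 32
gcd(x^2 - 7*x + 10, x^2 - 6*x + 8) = x - 2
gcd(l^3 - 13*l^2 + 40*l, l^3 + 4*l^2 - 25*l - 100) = l - 5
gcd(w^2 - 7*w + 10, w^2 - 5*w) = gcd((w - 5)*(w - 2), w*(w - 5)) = w - 5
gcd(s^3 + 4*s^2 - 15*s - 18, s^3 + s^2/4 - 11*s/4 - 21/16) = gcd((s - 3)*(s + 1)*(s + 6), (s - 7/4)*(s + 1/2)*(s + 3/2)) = 1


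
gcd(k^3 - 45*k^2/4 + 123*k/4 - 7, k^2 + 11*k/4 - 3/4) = k - 1/4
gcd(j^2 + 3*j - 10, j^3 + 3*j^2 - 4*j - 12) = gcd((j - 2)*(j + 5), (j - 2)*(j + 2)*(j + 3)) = j - 2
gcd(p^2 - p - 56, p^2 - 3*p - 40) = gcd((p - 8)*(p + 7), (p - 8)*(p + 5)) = p - 8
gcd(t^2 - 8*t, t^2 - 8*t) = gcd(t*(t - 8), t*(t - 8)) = t^2 - 8*t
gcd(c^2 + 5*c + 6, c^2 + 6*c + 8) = c + 2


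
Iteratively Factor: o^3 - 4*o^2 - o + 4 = (o - 1)*(o^2 - 3*o - 4) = (o - 1)*(o + 1)*(o - 4)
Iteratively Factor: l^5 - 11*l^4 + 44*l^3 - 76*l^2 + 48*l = (l - 3)*(l^4 - 8*l^3 + 20*l^2 - 16*l) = (l - 3)*(l - 2)*(l^3 - 6*l^2 + 8*l) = l*(l - 3)*(l - 2)*(l^2 - 6*l + 8) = l*(l - 4)*(l - 3)*(l - 2)*(l - 2)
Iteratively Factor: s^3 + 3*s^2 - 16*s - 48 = (s + 4)*(s^2 - s - 12) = (s + 3)*(s + 4)*(s - 4)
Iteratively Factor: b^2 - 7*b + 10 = (b - 5)*(b - 2)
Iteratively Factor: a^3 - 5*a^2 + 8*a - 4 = (a - 1)*(a^2 - 4*a + 4) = (a - 2)*(a - 1)*(a - 2)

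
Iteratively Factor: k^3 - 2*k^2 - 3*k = (k + 1)*(k^2 - 3*k) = (k - 3)*(k + 1)*(k)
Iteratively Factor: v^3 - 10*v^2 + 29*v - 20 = (v - 4)*(v^2 - 6*v + 5) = (v - 5)*(v - 4)*(v - 1)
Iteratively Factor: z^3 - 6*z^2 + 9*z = (z - 3)*(z^2 - 3*z) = z*(z - 3)*(z - 3)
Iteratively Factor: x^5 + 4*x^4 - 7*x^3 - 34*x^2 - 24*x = (x + 4)*(x^4 - 7*x^2 - 6*x) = (x + 2)*(x + 4)*(x^3 - 2*x^2 - 3*x) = x*(x + 2)*(x + 4)*(x^2 - 2*x - 3) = x*(x + 1)*(x + 2)*(x + 4)*(x - 3)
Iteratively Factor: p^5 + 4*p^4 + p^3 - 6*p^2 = (p)*(p^4 + 4*p^3 + p^2 - 6*p) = p*(p + 2)*(p^3 + 2*p^2 - 3*p) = p*(p - 1)*(p + 2)*(p^2 + 3*p) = p^2*(p - 1)*(p + 2)*(p + 3)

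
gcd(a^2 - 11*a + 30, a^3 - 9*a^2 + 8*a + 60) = a^2 - 11*a + 30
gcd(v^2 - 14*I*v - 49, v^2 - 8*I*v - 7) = v - 7*I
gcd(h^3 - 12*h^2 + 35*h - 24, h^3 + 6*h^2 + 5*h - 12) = h - 1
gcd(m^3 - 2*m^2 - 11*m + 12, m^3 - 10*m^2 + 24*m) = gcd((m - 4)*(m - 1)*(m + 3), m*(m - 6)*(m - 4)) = m - 4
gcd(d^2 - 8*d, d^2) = d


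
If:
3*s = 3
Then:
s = 1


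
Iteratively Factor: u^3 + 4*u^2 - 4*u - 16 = (u + 4)*(u^2 - 4) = (u - 2)*(u + 4)*(u + 2)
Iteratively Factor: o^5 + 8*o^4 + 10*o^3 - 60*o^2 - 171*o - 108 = (o + 3)*(o^4 + 5*o^3 - 5*o^2 - 45*o - 36) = (o - 3)*(o + 3)*(o^3 + 8*o^2 + 19*o + 12) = (o - 3)*(o + 3)*(o + 4)*(o^2 + 4*o + 3) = (o - 3)*(o + 3)^2*(o + 4)*(o + 1)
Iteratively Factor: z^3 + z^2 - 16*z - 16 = (z + 1)*(z^2 - 16) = (z - 4)*(z + 1)*(z + 4)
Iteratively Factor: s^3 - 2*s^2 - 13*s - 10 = (s - 5)*(s^2 + 3*s + 2) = (s - 5)*(s + 1)*(s + 2)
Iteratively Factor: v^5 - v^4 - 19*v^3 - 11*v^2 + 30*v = (v - 1)*(v^4 - 19*v^2 - 30*v) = v*(v - 1)*(v^3 - 19*v - 30) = v*(v - 1)*(v + 3)*(v^2 - 3*v - 10) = v*(v - 1)*(v + 2)*(v + 3)*(v - 5)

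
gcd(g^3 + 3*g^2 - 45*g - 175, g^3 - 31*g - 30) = g + 5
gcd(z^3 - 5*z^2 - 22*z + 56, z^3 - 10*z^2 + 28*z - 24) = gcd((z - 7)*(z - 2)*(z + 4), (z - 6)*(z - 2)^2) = z - 2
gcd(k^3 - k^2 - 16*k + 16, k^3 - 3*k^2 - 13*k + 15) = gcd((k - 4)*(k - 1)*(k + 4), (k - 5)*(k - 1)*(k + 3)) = k - 1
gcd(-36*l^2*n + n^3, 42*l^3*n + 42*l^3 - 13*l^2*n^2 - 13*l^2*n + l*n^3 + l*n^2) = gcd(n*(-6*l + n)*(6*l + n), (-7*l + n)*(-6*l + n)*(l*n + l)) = 6*l - n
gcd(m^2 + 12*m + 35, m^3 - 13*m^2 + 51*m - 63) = 1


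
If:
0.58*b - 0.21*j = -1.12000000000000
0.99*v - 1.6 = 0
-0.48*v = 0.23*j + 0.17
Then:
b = -3.42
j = -4.11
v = 1.62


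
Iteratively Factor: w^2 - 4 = (w + 2)*(w - 2)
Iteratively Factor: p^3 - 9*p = (p + 3)*(p^2 - 3*p) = p*(p + 3)*(p - 3)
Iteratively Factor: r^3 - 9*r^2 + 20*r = (r - 4)*(r^2 - 5*r) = r*(r - 4)*(r - 5)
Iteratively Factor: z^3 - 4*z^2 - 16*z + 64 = (z - 4)*(z^2 - 16) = (z - 4)*(z + 4)*(z - 4)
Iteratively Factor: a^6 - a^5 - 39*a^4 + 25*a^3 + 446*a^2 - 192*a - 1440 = (a - 3)*(a^5 + 2*a^4 - 33*a^3 - 74*a^2 + 224*a + 480) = (a - 3)^2*(a^4 + 5*a^3 - 18*a^2 - 128*a - 160) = (a - 3)^2*(a + 4)*(a^3 + a^2 - 22*a - 40) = (a - 3)^2*(a + 4)^2*(a^2 - 3*a - 10) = (a - 3)^2*(a + 2)*(a + 4)^2*(a - 5)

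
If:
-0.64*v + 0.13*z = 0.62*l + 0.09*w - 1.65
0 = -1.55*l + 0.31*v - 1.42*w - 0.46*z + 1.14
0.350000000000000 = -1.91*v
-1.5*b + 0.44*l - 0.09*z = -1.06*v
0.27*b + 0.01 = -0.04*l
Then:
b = 0.29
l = -2.24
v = -0.18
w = 9.04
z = -18.01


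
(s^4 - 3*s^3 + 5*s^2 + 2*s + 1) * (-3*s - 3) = -3*s^5 + 6*s^4 - 6*s^3 - 21*s^2 - 9*s - 3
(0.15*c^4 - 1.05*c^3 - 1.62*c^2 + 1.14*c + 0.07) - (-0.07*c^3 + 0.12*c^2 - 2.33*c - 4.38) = 0.15*c^4 - 0.98*c^3 - 1.74*c^2 + 3.47*c + 4.45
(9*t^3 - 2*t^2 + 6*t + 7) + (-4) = 9*t^3 - 2*t^2 + 6*t + 3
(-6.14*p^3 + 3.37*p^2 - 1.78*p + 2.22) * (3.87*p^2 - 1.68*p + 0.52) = -23.7618*p^5 + 23.3571*p^4 - 15.743*p^3 + 13.3342*p^2 - 4.6552*p + 1.1544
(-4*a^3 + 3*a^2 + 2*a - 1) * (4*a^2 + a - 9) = -16*a^5 + 8*a^4 + 47*a^3 - 29*a^2 - 19*a + 9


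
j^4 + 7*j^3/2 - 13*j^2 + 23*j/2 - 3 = (j - 1)^2*(j - 1/2)*(j + 6)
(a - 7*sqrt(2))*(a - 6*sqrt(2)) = a^2 - 13*sqrt(2)*a + 84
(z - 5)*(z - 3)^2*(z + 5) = z^4 - 6*z^3 - 16*z^2 + 150*z - 225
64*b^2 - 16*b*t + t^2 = (-8*b + t)^2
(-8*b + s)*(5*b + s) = -40*b^2 - 3*b*s + s^2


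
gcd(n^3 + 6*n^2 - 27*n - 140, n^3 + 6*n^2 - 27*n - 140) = n^3 + 6*n^2 - 27*n - 140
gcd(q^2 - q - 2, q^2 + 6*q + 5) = q + 1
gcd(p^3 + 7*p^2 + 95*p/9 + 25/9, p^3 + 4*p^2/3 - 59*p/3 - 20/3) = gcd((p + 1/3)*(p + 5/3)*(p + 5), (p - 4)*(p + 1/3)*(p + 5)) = p^2 + 16*p/3 + 5/3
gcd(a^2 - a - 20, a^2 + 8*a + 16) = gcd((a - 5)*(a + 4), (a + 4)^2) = a + 4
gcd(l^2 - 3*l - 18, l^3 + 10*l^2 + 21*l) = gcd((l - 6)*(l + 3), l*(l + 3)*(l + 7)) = l + 3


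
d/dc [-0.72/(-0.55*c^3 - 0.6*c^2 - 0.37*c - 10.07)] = (-1.188*c^2 - 0.864*c - 0.2664)/(0.55*c^3 + 0.6*c^2 + 0.37*c + 10.07)^2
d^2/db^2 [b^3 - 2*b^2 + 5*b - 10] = 6*b - 4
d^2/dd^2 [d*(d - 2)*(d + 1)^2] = 12*d^2 - 6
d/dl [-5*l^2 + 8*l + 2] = 8 - 10*l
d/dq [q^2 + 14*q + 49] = 2*q + 14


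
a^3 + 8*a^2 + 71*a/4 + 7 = (a + 1/2)*(a + 7/2)*(a + 4)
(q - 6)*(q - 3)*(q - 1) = q^3 - 10*q^2 + 27*q - 18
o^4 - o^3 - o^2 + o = o*(o - 1)^2*(o + 1)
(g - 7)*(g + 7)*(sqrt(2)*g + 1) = sqrt(2)*g^3 + g^2 - 49*sqrt(2)*g - 49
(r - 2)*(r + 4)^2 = r^3 + 6*r^2 - 32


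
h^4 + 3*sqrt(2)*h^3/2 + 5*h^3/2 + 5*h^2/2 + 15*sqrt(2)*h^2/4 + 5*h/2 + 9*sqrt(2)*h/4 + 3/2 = (h + 3/2)*(h + sqrt(2))*(sqrt(2)*h/2 + 1/2)*(sqrt(2)*h + sqrt(2))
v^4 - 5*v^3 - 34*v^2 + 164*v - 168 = (v - 7)*(v - 2)^2*(v + 6)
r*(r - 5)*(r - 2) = r^3 - 7*r^2 + 10*r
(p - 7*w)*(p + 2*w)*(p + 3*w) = p^3 - 2*p^2*w - 29*p*w^2 - 42*w^3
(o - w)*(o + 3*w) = o^2 + 2*o*w - 3*w^2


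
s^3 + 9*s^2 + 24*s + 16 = (s + 1)*(s + 4)^2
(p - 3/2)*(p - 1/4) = p^2 - 7*p/4 + 3/8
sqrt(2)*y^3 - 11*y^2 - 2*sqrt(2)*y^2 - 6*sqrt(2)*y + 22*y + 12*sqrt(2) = (y - 2)*(y - 6*sqrt(2))*(sqrt(2)*y + 1)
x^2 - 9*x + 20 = (x - 5)*(x - 4)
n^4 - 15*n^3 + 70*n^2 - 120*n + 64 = (n - 8)*(n - 4)*(n - 2)*(n - 1)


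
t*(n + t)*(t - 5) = n*t^2 - 5*n*t + t^3 - 5*t^2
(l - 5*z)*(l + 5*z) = l^2 - 25*z^2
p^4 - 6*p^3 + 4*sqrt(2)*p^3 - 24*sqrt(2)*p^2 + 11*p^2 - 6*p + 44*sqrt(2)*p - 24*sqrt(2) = (p - 3)*(p - 2)*(p - 1)*(p + 4*sqrt(2))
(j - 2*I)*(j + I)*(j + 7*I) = j^3 + 6*I*j^2 + 9*j + 14*I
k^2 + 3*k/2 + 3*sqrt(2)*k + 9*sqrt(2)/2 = (k + 3/2)*(k + 3*sqrt(2))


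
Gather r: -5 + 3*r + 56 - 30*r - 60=-27*r - 9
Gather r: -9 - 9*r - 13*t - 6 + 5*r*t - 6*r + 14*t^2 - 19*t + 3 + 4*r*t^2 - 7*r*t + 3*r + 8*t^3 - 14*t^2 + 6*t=r*(4*t^2 - 2*t - 12) + 8*t^3 - 26*t - 12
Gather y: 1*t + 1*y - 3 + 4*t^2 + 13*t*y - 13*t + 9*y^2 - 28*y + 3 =4*t^2 - 12*t + 9*y^2 + y*(13*t - 27)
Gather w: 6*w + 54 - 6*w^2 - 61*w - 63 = -6*w^2 - 55*w - 9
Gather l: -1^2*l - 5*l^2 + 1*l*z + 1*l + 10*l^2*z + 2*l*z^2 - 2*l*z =l^2*(10*z - 5) + l*(2*z^2 - z)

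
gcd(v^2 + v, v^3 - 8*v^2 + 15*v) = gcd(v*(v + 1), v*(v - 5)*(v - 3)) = v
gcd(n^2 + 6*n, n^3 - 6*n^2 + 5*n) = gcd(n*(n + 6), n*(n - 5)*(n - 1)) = n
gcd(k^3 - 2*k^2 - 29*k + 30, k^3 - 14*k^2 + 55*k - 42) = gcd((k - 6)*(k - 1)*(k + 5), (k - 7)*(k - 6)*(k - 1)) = k^2 - 7*k + 6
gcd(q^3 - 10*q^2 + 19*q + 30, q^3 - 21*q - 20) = q^2 - 4*q - 5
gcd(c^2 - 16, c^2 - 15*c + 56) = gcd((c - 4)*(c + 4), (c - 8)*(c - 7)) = 1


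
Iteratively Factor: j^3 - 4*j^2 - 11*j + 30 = (j - 2)*(j^2 - 2*j - 15) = (j - 2)*(j + 3)*(j - 5)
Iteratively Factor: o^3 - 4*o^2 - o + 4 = (o + 1)*(o^2 - 5*o + 4) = (o - 1)*(o + 1)*(o - 4)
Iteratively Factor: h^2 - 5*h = (h - 5)*(h)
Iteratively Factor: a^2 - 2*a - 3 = (a - 3)*(a + 1)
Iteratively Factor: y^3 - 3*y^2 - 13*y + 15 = (y - 1)*(y^2 - 2*y - 15) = (y - 1)*(y + 3)*(y - 5)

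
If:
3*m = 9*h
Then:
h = m/3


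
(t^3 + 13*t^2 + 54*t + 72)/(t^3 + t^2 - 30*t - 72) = (t + 6)/(t - 6)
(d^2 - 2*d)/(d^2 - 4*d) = (d - 2)/(d - 4)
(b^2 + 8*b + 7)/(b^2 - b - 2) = (b + 7)/(b - 2)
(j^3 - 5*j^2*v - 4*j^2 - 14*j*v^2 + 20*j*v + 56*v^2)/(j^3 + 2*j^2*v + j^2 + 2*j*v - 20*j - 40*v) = (j - 7*v)/(j + 5)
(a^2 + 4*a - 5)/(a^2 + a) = (a^2 + 4*a - 5)/(a*(a + 1))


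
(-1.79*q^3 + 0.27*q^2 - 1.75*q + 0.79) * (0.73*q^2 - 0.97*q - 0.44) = -1.3067*q^5 + 1.9334*q^4 - 0.7518*q^3 + 2.1554*q^2 + 0.00370000000000004*q - 0.3476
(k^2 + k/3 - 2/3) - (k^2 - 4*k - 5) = 13*k/3 + 13/3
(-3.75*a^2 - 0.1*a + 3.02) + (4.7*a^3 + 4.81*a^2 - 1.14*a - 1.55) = 4.7*a^3 + 1.06*a^2 - 1.24*a + 1.47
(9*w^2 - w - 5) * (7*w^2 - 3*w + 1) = 63*w^4 - 34*w^3 - 23*w^2 + 14*w - 5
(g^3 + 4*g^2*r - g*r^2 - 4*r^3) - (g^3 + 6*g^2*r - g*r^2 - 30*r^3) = -2*g^2*r + 26*r^3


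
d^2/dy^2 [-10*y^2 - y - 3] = -20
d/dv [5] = 0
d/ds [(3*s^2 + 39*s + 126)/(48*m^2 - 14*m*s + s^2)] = 3*(2*(7*m - s)*(s^2 + 13*s + 42) + (2*s + 13)*(48*m^2 - 14*m*s + s^2))/(48*m^2 - 14*m*s + s^2)^2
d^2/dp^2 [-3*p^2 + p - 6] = -6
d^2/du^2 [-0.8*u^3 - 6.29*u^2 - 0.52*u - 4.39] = -4.8*u - 12.58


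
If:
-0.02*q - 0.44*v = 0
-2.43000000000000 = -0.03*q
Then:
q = 81.00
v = -3.68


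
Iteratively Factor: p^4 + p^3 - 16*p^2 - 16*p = (p + 4)*(p^3 - 3*p^2 - 4*p) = (p - 4)*(p + 4)*(p^2 + p) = p*(p - 4)*(p + 4)*(p + 1)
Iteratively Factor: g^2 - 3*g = (g - 3)*(g)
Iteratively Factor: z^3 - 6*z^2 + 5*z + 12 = (z - 3)*(z^2 - 3*z - 4) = (z - 3)*(z + 1)*(z - 4)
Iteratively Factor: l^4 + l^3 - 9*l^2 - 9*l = (l)*(l^3 + l^2 - 9*l - 9) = l*(l + 1)*(l^2 - 9) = l*(l + 1)*(l + 3)*(l - 3)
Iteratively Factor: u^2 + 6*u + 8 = (u + 2)*(u + 4)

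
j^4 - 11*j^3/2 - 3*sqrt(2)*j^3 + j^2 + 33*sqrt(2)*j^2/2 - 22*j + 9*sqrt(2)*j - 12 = (j - 6)*(j + 1/2)*(j - 2*sqrt(2))*(j - sqrt(2))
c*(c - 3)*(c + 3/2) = c^3 - 3*c^2/2 - 9*c/2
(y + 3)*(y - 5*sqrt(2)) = y^2 - 5*sqrt(2)*y + 3*y - 15*sqrt(2)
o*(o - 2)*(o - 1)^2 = o^4 - 4*o^3 + 5*o^2 - 2*o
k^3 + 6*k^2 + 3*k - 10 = (k - 1)*(k + 2)*(k + 5)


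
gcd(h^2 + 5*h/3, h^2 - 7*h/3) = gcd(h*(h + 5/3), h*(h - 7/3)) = h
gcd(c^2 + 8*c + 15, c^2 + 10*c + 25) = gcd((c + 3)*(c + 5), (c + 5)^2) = c + 5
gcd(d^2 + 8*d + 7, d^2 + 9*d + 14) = d + 7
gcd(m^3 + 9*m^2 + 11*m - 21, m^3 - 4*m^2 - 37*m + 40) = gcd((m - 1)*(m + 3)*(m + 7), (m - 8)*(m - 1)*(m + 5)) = m - 1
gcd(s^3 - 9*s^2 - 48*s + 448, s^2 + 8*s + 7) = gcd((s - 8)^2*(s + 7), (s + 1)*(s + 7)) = s + 7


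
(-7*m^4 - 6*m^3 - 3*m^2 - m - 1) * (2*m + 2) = -14*m^5 - 26*m^4 - 18*m^3 - 8*m^2 - 4*m - 2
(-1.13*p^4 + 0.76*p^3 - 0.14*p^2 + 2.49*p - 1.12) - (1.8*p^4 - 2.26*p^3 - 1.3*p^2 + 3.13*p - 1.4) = -2.93*p^4 + 3.02*p^3 + 1.16*p^2 - 0.64*p + 0.28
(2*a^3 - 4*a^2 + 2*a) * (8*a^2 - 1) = 16*a^5 - 32*a^4 + 14*a^3 + 4*a^2 - 2*a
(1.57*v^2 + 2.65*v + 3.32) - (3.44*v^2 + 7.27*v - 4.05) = -1.87*v^2 - 4.62*v + 7.37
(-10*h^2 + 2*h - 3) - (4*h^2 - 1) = -14*h^2 + 2*h - 2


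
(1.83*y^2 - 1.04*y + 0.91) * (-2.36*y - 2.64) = -4.3188*y^3 - 2.3768*y^2 + 0.598*y - 2.4024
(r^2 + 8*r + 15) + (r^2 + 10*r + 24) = 2*r^2 + 18*r + 39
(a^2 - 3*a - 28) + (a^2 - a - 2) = 2*a^2 - 4*a - 30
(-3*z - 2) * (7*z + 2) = -21*z^2 - 20*z - 4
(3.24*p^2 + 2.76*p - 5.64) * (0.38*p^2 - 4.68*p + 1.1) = 1.2312*p^4 - 14.1144*p^3 - 11.496*p^2 + 29.4312*p - 6.204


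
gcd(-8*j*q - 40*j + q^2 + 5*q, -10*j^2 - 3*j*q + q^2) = 1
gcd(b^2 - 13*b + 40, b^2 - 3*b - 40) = b - 8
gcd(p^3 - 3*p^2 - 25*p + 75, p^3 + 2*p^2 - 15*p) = p^2 + 2*p - 15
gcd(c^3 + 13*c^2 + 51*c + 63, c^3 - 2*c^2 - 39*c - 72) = c^2 + 6*c + 9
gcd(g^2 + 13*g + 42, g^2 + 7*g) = g + 7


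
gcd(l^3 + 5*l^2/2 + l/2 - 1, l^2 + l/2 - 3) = l + 2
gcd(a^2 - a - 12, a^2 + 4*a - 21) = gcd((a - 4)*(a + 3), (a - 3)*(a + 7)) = 1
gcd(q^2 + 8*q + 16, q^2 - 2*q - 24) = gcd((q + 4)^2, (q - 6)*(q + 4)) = q + 4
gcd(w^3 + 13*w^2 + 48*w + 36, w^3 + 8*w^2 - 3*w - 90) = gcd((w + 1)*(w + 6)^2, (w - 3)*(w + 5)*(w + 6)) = w + 6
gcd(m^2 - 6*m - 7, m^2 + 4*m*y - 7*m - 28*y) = m - 7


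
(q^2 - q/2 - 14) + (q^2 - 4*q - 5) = 2*q^2 - 9*q/2 - 19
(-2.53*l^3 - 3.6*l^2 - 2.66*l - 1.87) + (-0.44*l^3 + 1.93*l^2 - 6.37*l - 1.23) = -2.97*l^3 - 1.67*l^2 - 9.03*l - 3.1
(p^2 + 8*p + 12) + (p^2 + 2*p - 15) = 2*p^2 + 10*p - 3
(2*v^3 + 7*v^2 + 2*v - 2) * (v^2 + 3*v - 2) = 2*v^5 + 13*v^4 + 19*v^3 - 10*v^2 - 10*v + 4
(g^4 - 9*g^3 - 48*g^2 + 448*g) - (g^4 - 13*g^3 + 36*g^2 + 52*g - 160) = 4*g^3 - 84*g^2 + 396*g + 160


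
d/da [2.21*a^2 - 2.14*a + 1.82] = 4.42*a - 2.14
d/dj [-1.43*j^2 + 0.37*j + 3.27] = 0.37 - 2.86*j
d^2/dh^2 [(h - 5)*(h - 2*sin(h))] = 2*(h - 5)*sin(h) - 4*cos(h) + 2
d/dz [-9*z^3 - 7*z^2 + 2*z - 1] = -27*z^2 - 14*z + 2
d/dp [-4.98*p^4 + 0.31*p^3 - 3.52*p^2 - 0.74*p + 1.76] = -19.92*p^3 + 0.93*p^2 - 7.04*p - 0.74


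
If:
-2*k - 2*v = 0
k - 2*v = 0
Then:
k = 0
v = 0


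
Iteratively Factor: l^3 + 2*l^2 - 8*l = (l + 4)*(l^2 - 2*l) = l*(l + 4)*(l - 2)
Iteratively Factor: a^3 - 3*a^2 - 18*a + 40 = (a + 4)*(a^2 - 7*a + 10) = (a - 2)*(a + 4)*(a - 5)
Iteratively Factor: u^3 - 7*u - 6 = (u + 1)*(u^2 - u - 6) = (u - 3)*(u + 1)*(u + 2)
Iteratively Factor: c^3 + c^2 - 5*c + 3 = (c - 1)*(c^2 + 2*c - 3) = (c - 1)^2*(c + 3)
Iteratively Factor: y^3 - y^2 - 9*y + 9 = (y - 3)*(y^2 + 2*y - 3) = (y - 3)*(y - 1)*(y + 3)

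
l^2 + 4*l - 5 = (l - 1)*(l + 5)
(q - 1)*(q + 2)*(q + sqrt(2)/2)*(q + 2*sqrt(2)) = q^4 + q^3 + 5*sqrt(2)*q^3/2 + 5*sqrt(2)*q^2/2 - 5*sqrt(2)*q + 2*q - 4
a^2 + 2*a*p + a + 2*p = (a + 1)*(a + 2*p)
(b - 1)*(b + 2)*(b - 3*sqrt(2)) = b^3 - 3*sqrt(2)*b^2 + b^2 - 3*sqrt(2)*b - 2*b + 6*sqrt(2)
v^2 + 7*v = v*(v + 7)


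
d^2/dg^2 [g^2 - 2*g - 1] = 2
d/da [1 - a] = -1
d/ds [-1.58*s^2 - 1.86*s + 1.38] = -3.16*s - 1.86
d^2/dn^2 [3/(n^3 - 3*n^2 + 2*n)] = 6*(3*n*(1 - n)*(n^2 - 3*n + 2) + (3*n^2 - 6*n + 2)^2)/(n^3*(n^2 - 3*n + 2)^3)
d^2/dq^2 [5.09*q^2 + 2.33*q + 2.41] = 10.1800000000000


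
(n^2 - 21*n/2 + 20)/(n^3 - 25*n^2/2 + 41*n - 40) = 1/(n - 2)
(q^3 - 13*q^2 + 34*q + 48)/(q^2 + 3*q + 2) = (q^2 - 14*q + 48)/(q + 2)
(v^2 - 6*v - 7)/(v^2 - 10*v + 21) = (v + 1)/(v - 3)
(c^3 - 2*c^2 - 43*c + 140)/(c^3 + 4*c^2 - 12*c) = (c^3 - 2*c^2 - 43*c + 140)/(c*(c^2 + 4*c - 12))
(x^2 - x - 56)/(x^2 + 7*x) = (x - 8)/x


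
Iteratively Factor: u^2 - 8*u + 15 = (u - 5)*(u - 3)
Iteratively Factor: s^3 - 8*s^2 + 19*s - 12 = (s - 3)*(s^2 - 5*s + 4) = (s - 4)*(s - 3)*(s - 1)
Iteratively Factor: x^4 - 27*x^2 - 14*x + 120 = (x + 3)*(x^3 - 3*x^2 - 18*x + 40) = (x - 2)*(x + 3)*(x^2 - x - 20) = (x - 2)*(x + 3)*(x + 4)*(x - 5)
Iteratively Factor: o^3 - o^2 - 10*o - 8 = (o + 1)*(o^2 - 2*o - 8) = (o - 4)*(o + 1)*(o + 2)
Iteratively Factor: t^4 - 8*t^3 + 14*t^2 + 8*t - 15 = (t + 1)*(t^3 - 9*t^2 + 23*t - 15) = (t - 1)*(t + 1)*(t^2 - 8*t + 15) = (t - 5)*(t - 1)*(t + 1)*(t - 3)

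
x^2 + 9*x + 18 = (x + 3)*(x + 6)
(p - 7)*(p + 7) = p^2 - 49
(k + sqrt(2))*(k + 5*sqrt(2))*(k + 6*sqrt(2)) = k^3 + 12*sqrt(2)*k^2 + 82*k + 60*sqrt(2)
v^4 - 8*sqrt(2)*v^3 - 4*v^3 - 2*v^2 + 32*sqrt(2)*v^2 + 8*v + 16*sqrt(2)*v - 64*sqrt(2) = (v - 4)*(v - 8*sqrt(2))*(v - sqrt(2))*(v + sqrt(2))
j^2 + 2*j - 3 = (j - 1)*(j + 3)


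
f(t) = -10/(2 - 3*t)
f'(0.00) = -7.50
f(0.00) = -5.00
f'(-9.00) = -0.04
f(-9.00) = -0.34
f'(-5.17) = -0.10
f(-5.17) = -0.57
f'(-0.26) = -3.88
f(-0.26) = -3.60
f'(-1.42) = -0.77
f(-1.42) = -1.60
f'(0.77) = -312.17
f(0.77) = 32.26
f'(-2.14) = -0.42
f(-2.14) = -1.19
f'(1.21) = -11.29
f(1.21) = 6.13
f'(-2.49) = -0.33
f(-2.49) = -1.06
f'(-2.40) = -0.35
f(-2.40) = -1.09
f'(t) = -30/(2 - 3*t)^2 = -30/(3*t - 2)^2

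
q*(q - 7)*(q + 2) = q^3 - 5*q^2 - 14*q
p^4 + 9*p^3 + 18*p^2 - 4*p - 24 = (p - 1)*(p + 2)^2*(p + 6)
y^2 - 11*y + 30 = (y - 6)*(y - 5)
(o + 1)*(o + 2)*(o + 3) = o^3 + 6*o^2 + 11*o + 6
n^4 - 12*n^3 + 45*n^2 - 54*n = n*(n - 6)*(n - 3)^2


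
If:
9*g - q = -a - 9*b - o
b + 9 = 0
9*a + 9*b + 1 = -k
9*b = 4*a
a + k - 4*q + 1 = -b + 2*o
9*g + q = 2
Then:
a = -81/4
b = -9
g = -13/48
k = 1049/4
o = 865/8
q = 71/16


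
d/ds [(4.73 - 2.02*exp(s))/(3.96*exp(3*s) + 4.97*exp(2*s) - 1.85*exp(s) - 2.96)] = (15.9984*exp(3*s) - 46.153*exp(2*s) - 47.0162*exp(s) + 14.7297)*exp(s)/(15.6816*exp(6*s) + 39.3624*exp(5*s) + 10.0489*exp(4*s) - 41.8322*exp(3*s) - 25.9999*exp(2*s) + 10.952*exp(s) + 8.7616)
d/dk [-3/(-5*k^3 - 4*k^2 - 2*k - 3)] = 3*(-15*k^2 - 8*k - 2)/(5*k^3 + 4*k^2 + 2*k + 3)^2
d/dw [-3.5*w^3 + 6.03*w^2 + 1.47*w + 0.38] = -10.5*w^2 + 12.06*w + 1.47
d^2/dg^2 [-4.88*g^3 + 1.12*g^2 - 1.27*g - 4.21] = 2.24 - 29.28*g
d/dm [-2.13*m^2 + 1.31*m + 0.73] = 1.31 - 4.26*m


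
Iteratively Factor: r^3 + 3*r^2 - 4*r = (r - 1)*(r^2 + 4*r) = (r - 1)*(r + 4)*(r)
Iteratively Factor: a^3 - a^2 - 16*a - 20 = (a - 5)*(a^2 + 4*a + 4) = (a - 5)*(a + 2)*(a + 2)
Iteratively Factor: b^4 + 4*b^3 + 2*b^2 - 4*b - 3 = (b + 1)*(b^3 + 3*b^2 - b - 3) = (b + 1)^2*(b^2 + 2*b - 3) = (b + 1)^2*(b + 3)*(b - 1)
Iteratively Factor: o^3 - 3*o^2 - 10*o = (o + 2)*(o^2 - 5*o) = o*(o + 2)*(o - 5)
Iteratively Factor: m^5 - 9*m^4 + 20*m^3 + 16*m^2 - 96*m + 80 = (m - 2)*(m^4 - 7*m^3 + 6*m^2 + 28*m - 40) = (m - 2)*(m + 2)*(m^3 - 9*m^2 + 24*m - 20) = (m - 5)*(m - 2)*(m + 2)*(m^2 - 4*m + 4) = (m - 5)*(m - 2)^2*(m + 2)*(m - 2)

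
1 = 1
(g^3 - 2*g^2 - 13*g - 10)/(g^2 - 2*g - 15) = (g^2 + 3*g + 2)/(g + 3)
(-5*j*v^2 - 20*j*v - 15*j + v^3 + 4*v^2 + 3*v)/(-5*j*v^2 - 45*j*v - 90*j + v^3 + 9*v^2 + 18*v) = (v + 1)/(v + 6)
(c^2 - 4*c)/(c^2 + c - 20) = c/(c + 5)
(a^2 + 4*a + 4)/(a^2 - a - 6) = (a + 2)/(a - 3)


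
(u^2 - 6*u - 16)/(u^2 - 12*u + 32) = (u + 2)/(u - 4)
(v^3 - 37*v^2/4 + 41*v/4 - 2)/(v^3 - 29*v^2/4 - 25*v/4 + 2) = (v - 1)/(v + 1)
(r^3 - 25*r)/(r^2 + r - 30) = r*(r + 5)/(r + 6)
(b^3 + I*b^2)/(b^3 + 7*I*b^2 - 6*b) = b/(b + 6*I)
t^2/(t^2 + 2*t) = t/(t + 2)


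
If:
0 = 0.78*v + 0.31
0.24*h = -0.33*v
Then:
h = 0.55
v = -0.40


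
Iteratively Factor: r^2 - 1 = (r + 1)*(r - 1)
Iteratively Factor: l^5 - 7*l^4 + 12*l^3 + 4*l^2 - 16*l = (l - 4)*(l^4 - 3*l^3 + 4*l) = l*(l - 4)*(l^3 - 3*l^2 + 4) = l*(l - 4)*(l - 2)*(l^2 - l - 2) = l*(l - 4)*(l - 2)^2*(l + 1)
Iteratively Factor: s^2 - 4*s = (s)*(s - 4)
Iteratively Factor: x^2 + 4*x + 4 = (x + 2)*(x + 2)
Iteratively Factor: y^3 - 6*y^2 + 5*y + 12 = (y - 3)*(y^2 - 3*y - 4) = (y - 4)*(y - 3)*(y + 1)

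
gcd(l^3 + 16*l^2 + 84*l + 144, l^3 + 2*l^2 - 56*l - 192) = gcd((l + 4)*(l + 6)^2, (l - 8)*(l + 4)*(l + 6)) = l^2 + 10*l + 24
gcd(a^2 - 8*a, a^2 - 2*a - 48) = a - 8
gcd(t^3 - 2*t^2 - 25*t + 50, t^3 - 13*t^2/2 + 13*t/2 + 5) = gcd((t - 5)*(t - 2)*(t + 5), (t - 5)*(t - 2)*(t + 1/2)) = t^2 - 7*t + 10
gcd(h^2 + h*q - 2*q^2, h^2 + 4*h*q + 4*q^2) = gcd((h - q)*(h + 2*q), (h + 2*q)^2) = h + 2*q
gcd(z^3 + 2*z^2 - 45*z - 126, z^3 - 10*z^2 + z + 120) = z + 3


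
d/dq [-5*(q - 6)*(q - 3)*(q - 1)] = -15*q^2 + 100*q - 135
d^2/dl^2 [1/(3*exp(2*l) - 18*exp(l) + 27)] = (4*exp(l)/3 + 2)*exp(l)/(exp(4*l) - 12*exp(3*l) + 54*exp(2*l) - 108*exp(l) + 81)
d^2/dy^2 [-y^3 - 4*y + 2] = -6*y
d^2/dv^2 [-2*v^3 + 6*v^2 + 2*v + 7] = 12 - 12*v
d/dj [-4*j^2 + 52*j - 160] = 52 - 8*j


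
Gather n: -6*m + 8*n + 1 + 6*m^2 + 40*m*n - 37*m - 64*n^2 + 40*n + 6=6*m^2 - 43*m - 64*n^2 + n*(40*m + 48) + 7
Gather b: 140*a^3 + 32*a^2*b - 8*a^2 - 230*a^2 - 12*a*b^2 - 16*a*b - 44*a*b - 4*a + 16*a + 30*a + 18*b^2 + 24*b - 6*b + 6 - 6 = 140*a^3 - 238*a^2 + 42*a + b^2*(18 - 12*a) + b*(32*a^2 - 60*a + 18)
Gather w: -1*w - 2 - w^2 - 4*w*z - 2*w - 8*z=-w^2 + w*(-4*z - 3) - 8*z - 2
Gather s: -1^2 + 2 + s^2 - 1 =s^2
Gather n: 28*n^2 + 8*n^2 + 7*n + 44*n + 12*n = 36*n^2 + 63*n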